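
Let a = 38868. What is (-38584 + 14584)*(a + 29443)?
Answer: -1639464000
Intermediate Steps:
(-38584 + 14584)*(a + 29443) = (-38584 + 14584)*(38868 + 29443) = -24000*68311 = -1639464000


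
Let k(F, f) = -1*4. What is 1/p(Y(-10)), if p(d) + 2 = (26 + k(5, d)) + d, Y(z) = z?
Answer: ⅒ ≈ 0.10000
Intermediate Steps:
k(F, f) = -4
p(d) = 20 + d (p(d) = -2 + ((26 - 4) + d) = -2 + (22 + d) = 20 + d)
1/p(Y(-10)) = 1/(20 - 10) = 1/10 = ⅒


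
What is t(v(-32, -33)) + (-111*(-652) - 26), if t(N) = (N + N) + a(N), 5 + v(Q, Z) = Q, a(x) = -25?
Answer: 72247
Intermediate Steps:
v(Q, Z) = -5 + Q
t(N) = -25 + 2*N (t(N) = (N + N) - 25 = 2*N - 25 = -25 + 2*N)
t(v(-32, -33)) + (-111*(-652) - 26) = (-25 + 2*(-5 - 32)) + (-111*(-652) - 26) = (-25 + 2*(-37)) + (72372 - 26) = (-25 - 74) + 72346 = -99 + 72346 = 72247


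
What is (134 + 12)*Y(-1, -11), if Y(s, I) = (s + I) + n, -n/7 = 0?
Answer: -1752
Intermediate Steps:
n = 0 (n = -7*0 = 0)
Y(s, I) = I + s (Y(s, I) = (s + I) + 0 = (I + s) + 0 = I + s)
(134 + 12)*Y(-1, -11) = (134 + 12)*(-11 - 1) = 146*(-12) = -1752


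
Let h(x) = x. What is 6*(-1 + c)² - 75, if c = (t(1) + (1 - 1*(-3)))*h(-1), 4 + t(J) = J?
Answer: -51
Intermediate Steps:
t(J) = -4 + J
c = -1 (c = ((-4 + 1) + (1 - 1*(-3)))*(-1) = (-3 + (1 + 3))*(-1) = (-3 + 4)*(-1) = 1*(-1) = -1)
6*(-1 + c)² - 75 = 6*(-1 - 1)² - 75 = 6*(-2)² - 75 = 6*4 - 75 = 24 - 75 = -51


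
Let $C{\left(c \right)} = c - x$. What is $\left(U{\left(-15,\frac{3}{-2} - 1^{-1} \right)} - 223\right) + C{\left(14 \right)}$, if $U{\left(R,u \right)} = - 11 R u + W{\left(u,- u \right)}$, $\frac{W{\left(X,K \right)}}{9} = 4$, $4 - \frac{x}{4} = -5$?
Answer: $- \frac{1243}{2} \approx -621.5$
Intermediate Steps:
$x = 36$ ($x = 16 - -20 = 16 + 20 = 36$)
$W{\left(X,K \right)} = 36$ ($W{\left(X,K \right)} = 9 \cdot 4 = 36$)
$C{\left(c \right)} = -36 + c$ ($C{\left(c \right)} = c - 36 = -36 + c$)
$U{\left(R,u \right)} = 36 - 11 R u$ ($U{\left(R,u \right)} = - 11 R u + 36 = 36 - 11 R u$)
$\left(U{\left(-15,\frac{3}{-2} - 1^{-1} \right)} - 223\right) + C{\left(14 \right)} = \left(\left(36 - - 165 \left(\frac{3}{-2} - 1^{-1}\right)\right) - 223\right) + \left(-36 + 14\right) = \left(\left(36 - - 165 \left(3 \left(- \frac{1}{2}\right) - 1\right)\right) - 223\right) - 22 = \left(\left(36 - - 165 \left(- \frac{3}{2} - 1\right)\right) - 223\right) - 22 = \left(\left(36 - \left(-165\right) \left(- \frac{5}{2}\right)\right) - 223\right) - 22 = \left(\left(36 - \frac{825}{2}\right) - 223\right) - 22 = \left(- \frac{753}{2} - 223\right) - 22 = - \frac{1199}{2} - 22 = - \frac{1243}{2}$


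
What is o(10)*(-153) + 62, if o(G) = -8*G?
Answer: 12302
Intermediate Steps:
o(10)*(-153) + 62 = -8*10*(-153) + 62 = -80*(-153) + 62 = 12240 + 62 = 12302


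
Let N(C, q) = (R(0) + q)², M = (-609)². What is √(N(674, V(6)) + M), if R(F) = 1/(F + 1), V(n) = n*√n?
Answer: √(371098 + 12*√6) ≈ 609.20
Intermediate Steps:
M = 370881
V(n) = n^(3/2)
R(F) = 1/(1 + F)
N(C, q) = (1 + q)² (N(C, q) = (1/(1 + 0) + q)² = (1/1 + q)² = (1 + q)²)
√(N(674, V(6)) + M) = √((1 + 6^(3/2))² + 370881) = √((1 + 6*√6)² + 370881) = √(370881 + (1 + 6*√6)²)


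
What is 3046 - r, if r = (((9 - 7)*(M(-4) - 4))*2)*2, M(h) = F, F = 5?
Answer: 3038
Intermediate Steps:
M(h) = 5
r = 8 (r = (((9 - 7)*(5 - 4))*2)*2 = ((2*1)*2)*2 = (2*2)*2 = 4*2 = 8)
3046 - r = 3046 - 1*8 = 3046 - 8 = 3038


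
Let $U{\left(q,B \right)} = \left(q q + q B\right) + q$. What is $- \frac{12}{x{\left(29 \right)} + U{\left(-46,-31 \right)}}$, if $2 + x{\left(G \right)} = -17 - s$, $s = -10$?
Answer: $- \frac{12}{3487} \approx -0.0034414$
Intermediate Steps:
$U{\left(q,B \right)} = q + q^{2} + B q$ ($U{\left(q,B \right)} = \left(q^{2} + B q\right) + q = q + q^{2} + B q$)
$x{\left(G \right)} = -9$ ($x{\left(G \right)} = -2 - 7 = -9$)
$- \frac{12}{x{\left(29 \right)} + U{\left(-46,-31 \right)}} = - \frac{12}{-9 - 46 \left(1 - 31 - 46\right)} = - \frac{12}{-9 - -3496} = - \frac{12}{-9 + 3496} = - \frac{12}{3487}$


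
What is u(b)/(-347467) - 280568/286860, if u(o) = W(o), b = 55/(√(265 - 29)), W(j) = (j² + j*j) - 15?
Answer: -2875989579377/2940394316790 ≈ -0.97810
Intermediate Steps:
W(j) = -15 + 2*j² (W(j) = (j² + j²) - 15 = 2*j² - 15 = -15 + 2*j²)
b = 55*√59/118 (b = 55/(√236) = 55/((2*√59)) = 55*(√59/118) = 55*√59/118 ≈ 3.5802)
u(o) = -15 + 2*o²
u(b)/(-347467) - 280568/286860 = (-15 + 2*(55*√59/118)²)/(-347467) - 280568/286860 = (-15 + 2*(3025/236))*(-1/347467) - 280568*1/286860 = (-15 + 3025/118)*(-1/347467) - 70142/71715 = (1255/118)*(-1/347467) - 70142/71715 = -1255/41001106 - 70142/71715 = -2875989579377/2940394316790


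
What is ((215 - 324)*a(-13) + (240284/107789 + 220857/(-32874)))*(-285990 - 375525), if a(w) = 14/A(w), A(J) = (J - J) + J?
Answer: -104249232487644225/1395906746 ≈ -7.4682e+7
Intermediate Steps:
A(J) = J (A(J) = 0 + J = J)
a(w) = 14/w
((215 - 324)*a(-13) + (240284/107789 + 220857/(-32874)))*(-285990 - 375525) = ((215 - 324)*(14/(-13)) + (240284/107789 + 220857/(-32874)))*(-285990 - 375525) = (-1526*(-1)/13 + (240284*(1/107789) + 220857*(-1/32874)))*(-661515) = (-109*(-14/13) + (21844/9799 - 73619/10958))*(-661515) = (1526/13 - 482026029/107377442)*(-661515) = (157591638115/1395906746)*(-661515) = -104249232487644225/1395906746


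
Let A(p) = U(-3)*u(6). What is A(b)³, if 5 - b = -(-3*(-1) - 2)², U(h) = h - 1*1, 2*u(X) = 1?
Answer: -8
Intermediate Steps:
u(X) = ½ (u(X) = (½)*1 = ½)
U(h) = -1 + h (U(h) = h - 1 = -1 + h)
b = 6 (b = 5 - (-1)*(-3*(-1) - 2)² = 5 - (-1)*(3 - 2)² = 5 - (-1)*1² = 5 - (-1) = 5 - 1*(-1) = 5 + 1 = 6)
A(p) = -2 (A(p) = (-1 - 3)*(½) = -4*½ = -2)
A(b)³ = (-2)³ = -8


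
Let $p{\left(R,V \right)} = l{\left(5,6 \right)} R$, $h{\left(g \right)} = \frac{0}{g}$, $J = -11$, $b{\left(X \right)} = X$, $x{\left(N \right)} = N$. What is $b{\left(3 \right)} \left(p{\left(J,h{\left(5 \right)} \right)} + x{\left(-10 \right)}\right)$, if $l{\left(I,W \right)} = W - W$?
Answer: $-30$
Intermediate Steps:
$h{\left(g \right)} = 0$
$l{\left(I,W \right)} = 0$
$p{\left(R,V \right)} = 0$ ($p{\left(R,V \right)} = 0 R = 0$)
$b{\left(3 \right)} \left(p{\left(J,h{\left(5 \right)} \right)} + x{\left(-10 \right)}\right) = 3 \left(0 - 10\right) = 3 \left(-10\right) = -30$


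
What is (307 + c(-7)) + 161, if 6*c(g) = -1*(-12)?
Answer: 470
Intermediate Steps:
c(g) = 2 (c(g) = (-1*(-12))/6 = (⅙)*12 = 2)
(307 + c(-7)) + 161 = (307 + 2) + 161 = 309 + 161 = 470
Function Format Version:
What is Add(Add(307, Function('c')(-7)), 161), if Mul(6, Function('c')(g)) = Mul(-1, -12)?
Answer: 470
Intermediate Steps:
Function('c')(g) = 2 (Function('c')(g) = Mul(Rational(1, 6), Mul(-1, -12)) = Mul(Rational(1, 6), 12) = 2)
Add(Add(307, Function('c')(-7)), 161) = Add(Add(307, 2), 161) = Add(309, 161) = 470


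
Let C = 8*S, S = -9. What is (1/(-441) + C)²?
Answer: 1008253009/194481 ≈ 5184.3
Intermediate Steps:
C = -72 (C = 8*(-9) = -72)
(1/(-441) + C)² = (1/(-441) - 72)² = (-1/441 - 72)² = (-31753/441)² = 1008253009/194481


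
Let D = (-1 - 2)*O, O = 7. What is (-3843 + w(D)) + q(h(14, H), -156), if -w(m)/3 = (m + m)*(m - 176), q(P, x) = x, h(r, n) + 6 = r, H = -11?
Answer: -28821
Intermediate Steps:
h(r, n) = -6 + r
D = -21 (D = (-1 - 2)*7 = -3*7 = -21)
w(m) = -6*m*(-176 + m) (w(m) = -3*(m + m)*(m - 176) = -3*2*m*(-176 + m) = -6*m*(-176 + m))
(-3843 + w(D)) + q(h(14, H), -156) = (-3843 + 6*(-21)*(176 - 1*(-21))) - 156 = (-3843 + 6*(-21)*(176 + 21)) - 156 = (-3843 + 6*(-21)*197) - 156 = (-3843 - 24822) - 156 = -28665 - 156 = -28821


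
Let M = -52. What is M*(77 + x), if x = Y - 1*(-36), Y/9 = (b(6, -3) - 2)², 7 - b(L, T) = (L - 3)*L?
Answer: -84968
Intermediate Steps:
b(L, T) = 7 - L*(-3 + L) (b(L, T) = 7 - (L - 3)*L = 7 - (-3 + L)*L = 7 - L*(-3 + L))
Y = 1521 (Y = 9*((7 - 1*6² + 3*6) - 2)² = 9*((7 - 1*36 + 18) - 2)² = 9*((7 - 36 + 18) - 2)² = 9*(-11 - 2)² = 9*(-13)² = 9*169 = 1521)
x = 1557 (x = 1521 - 1*(-36) = 1521 + 36 = 1557)
M*(77 + x) = -52*(77 + 1557) = -52*1634 = -84968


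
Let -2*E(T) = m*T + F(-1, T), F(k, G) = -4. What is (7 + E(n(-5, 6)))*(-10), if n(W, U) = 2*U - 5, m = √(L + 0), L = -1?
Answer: -90 + 35*I ≈ -90.0 + 35.0*I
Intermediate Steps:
m = I (m = √(-1 + 0) = √(-1) = I ≈ 1.0*I)
n(W, U) = -5 + 2*U
E(T) = 2 - I*T/2 (E(T) = -(I*T - 4)/2 = -(-4 + I*T)/2 = 2 - I*T/2)
(7 + E(n(-5, 6)))*(-10) = (7 + (2 - I*(-5 + 2*6)/2))*(-10) = (7 + (2 - I*(-5 + 12)/2))*(-10) = (7 + (2 - ½*I*7))*(-10) = (7 + (2 - 7*I/2))*(-10) = (9 - 7*I/2)*(-10) = -90 + 35*I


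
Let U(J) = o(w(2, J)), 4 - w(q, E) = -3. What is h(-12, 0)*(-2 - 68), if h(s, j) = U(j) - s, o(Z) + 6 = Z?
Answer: -910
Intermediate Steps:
w(q, E) = 7 (w(q, E) = 4 - 1*(-3) = 4 + 3 = 7)
o(Z) = -6 + Z
U(J) = 1 (U(J) = -6 + 7 = 1)
h(s, j) = 1 - s
h(-12, 0)*(-2 - 68) = (1 - 1*(-12))*(-2 - 68) = (1 + 12)*(-70) = 13*(-70) = -910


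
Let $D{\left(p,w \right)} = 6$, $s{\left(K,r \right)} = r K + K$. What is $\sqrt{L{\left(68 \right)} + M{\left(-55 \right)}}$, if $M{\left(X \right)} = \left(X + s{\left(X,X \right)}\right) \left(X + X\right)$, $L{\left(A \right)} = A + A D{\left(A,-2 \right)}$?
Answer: $i \sqrt{320174} \approx 565.84 i$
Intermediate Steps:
$s{\left(K,r \right)} = K + K r$ ($s{\left(K,r \right)} = K r + K = K + K r$)
$L{\left(A \right)} = 7 A$ ($L{\left(A \right)} = A + A 6 = A + 6 A = 7 A$)
$M{\left(X \right)} = 2 X \left(X + X \left(1 + X\right)\right)$ ($M{\left(X \right)} = \left(X + X \left(1 + X\right)\right) \left(X + X\right) = \left(X + X \left(1 + X\right)\right) 2 X = 2 X \left(X + X \left(1 + X\right)\right)$)
$\sqrt{L{\left(68 \right)} + M{\left(-55 \right)}} = \sqrt{7 \cdot 68 + 2 \left(-55\right)^{2} \left(2 - 55\right)} = \sqrt{476 + 2 \cdot 3025 \left(-53\right)} = \sqrt{476 - 320650} = \sqrt{-320174} = i \sqrt{320174}$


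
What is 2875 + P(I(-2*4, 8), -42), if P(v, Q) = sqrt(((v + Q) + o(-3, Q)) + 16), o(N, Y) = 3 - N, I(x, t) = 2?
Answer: 2875 + 3*I*sqrt(2) ≈ 2875.0 + 4.2426*I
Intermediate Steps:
P(v, Q) = sqrt(22 + Q + v) (P(v, Q) = sqrt(((v + Q) + (3 - 1*(-3))) + 16) = sqrt(((Q + v) + (3 + 3)) + 16) = sqrt(((Q + v) + 6) + 16) = sqrt((6 + Q + v) + 16) = sqrt(22 + Q + v))
2875 + P(I(-2*4, 8), -42) = 2875 + sqrt(22 - 42 + 2) = 2875 + sqrt(-18) = 2875 + 3*I*sqrt(2)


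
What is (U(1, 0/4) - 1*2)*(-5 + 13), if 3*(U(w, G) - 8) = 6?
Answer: 64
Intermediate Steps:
U(w, G) = 10 (U(w, G) = 8 + (1/3)*6 = 8 + 2 = 10)
(U(1, 0/4) - 1*2)*(-5 + 13) = (10 - 1*2)*(-5 + 13) = (10 - 2)*8 = 8*8 = 64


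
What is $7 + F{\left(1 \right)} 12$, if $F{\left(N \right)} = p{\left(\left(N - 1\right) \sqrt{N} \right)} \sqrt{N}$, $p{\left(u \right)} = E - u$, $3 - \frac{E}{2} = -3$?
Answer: $151$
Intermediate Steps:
$E = 12$ ($E = 6 - -6 = 6 + 6 = 12$)
$p{\left(u \right)} = 12 - u$
$F{\left(N \right)} = \sqrt{N} \left(12 - \sqrt{N} \left(-1 + N\right)\right)$ ($F{\left(N \right)} = \left(12 - \left(N - 1\right) \sqrt{N}\right) \sqrt{N} = \left(12 - \left(-1 + N\right) \sqrt{N}\right) \sqrt{N} = \left(12 - \sqrt{N} \left(-1 + N\right)\right) \sqrt{N} = \sqrt{N} \left(12 - \sqrt{N} \left(-1 + N\right)\right)$)
$7 + F{\left(1 \right)} 12 = 7 + \left(1 - 1^{2} + 12 \sqrt{1}\right) 12 = 7 + \left(1 - 1 + 12 \cdot 1\right) 12 = 7 + \left(1 - 1 + 12\right) 12 = 7 + 12 \cdot 12 = 7 + 144 = 151$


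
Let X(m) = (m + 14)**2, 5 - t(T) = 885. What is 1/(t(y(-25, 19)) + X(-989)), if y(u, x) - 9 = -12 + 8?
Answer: 1/949745 ≈ 1.0529e-6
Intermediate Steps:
y(u, x) = 5 (y(u, x) = 9 + (-12 + 8) = 9 - 4 = 5)
t(T) = -880 (t(T) = 5 - 1*885 = 5 - 885 = -880)
X(m) = (14 + m)**2
1/(t(y(-25, 19)) + X(-989)) = 1/(-880 + (14 - 989)**2) = 1/(-880 + (-975)**2) = 1/(-880 + 950625) = 1/949745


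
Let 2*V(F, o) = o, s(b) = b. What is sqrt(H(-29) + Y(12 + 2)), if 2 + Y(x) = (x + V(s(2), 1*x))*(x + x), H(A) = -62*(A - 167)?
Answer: sqrt(12738) ≈ 112.86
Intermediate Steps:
H(A) = 10354 - 62*A (H(A) = -62*(-167 + A) = 10354 - 62*A)
V(F, o) = o/2
Y(x) = -2 + 3*x**2 (Y(x) = -2 + (x + (1*x)/2)*(x + x) = -2 + (x + x/2)*(2*x) = -2 + (3*x/2)*(2*x) = -2 + 3*x**2)
sqrt(H(-29) + Y(12 + 2)) = sqrt((10354 - 62*(-29)) + (-2 + 3*(12 + 2)**2)) = sqrt((10354 + 1798) + (-2 + 3*14**2)) = sqrt(12152 + (-2 + 3*196)) = sqrt(12152 + (-2 + 588)) = sqrt(12152 + 586) = sqrt(12738)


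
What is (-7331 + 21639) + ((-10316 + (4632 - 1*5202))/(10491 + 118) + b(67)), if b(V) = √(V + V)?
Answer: 151782686/10609 + √134 ≈ 14319.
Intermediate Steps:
b(V) = √2*√V (b(V) = √(2*V) = √2*√V)
(-7331 + 21639) + ((-10316 + (4632 - 1*5202))/(10491 + 118) + b(67)) = (-7331 + 21639) + ((-10316 + (4632 - 1*5202))/(10491 + 118) + √2*√67) = 14308 + ((-10316 + (4632 - 5202))/10609 + √134) = 14308 + ((-10316 - 570)*(1/10609) + √134) = 14308 + (-10886*1/10609 + √134) = 14308 + (-10886/10609 + √134) = 151782686/10609 + √134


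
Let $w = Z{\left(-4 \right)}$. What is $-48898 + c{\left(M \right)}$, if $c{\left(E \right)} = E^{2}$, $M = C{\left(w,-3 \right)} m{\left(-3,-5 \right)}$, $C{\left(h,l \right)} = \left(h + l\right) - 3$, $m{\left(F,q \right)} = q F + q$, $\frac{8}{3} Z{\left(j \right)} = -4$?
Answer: $-43273$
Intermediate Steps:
$Z{\left(j \right)} = - \frac{3}{2}$ ($Z{\left(j \right)} = \frac{3}{8} \left(-4\right) = - \frac{3}{2}$)
$w = - \frac{3}{2} \approx -1.5$
$m{\left(F,q \right)} = q + F q$ ($m{\left(F,q \right)} = F q + q = q + F q$)
$C{\left(h,l \right)} = -3 + h + l$
$M = -75$ ($M = \left(-3 - \frac{3}{2} - 3\right) \left(- 5 \left(1 - 3\right)\right) = - \frac{15 \left(\left(-5\right) \left(-2\right)\right)}{2} = \left(- \frac{15}{2}\right) 10 = -75$)
$-48898 + c{\left(M \right)} = -48898 + \left(-75\right)^{2} = -48898 + 5625 = -43273$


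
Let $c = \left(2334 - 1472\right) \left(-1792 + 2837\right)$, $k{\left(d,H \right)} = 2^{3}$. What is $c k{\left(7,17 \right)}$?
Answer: $7206320$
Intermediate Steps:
$k{\left(d,H \right)} = 8$
$c = 900790$ ($c = 862 \cdot 1045 = 900790$)
$c k{\left(7,17 \right)} = 900790 \cdot 8 = 7206320$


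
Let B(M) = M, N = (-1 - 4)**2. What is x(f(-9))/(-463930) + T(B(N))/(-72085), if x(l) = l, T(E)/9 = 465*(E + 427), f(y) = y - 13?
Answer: -87757768073/3344239405 ≈ -26.241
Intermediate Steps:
f(y) = -13 + y
N = 25 (N = (-5)**2 = 25)
T(E) = 1786995 + 4185*E (T(E) = 9*(465*(E + 427)) = 9*(465*(427 + E)) = 9*(198555 + 465*E) = 1786995 + 4185*E)
x(f(-9))/(-463930) + T(B(N))/(-72085) = (-13 - 9)/(-463930) + (1786995 + 4185*25)/(-72085) = -22*(-1/463930) + (1786995 + 104625)*(-1/72085) = 11/231965 + 1891620*(-1/72085) = 11/231965 - 378324/14417 = -87757768073/3344239405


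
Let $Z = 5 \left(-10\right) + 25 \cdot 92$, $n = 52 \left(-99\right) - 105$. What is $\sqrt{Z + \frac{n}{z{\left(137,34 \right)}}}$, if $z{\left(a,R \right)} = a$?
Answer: $\frac{\sqrt{41510589}}{137} \approx 47.028$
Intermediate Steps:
$n = -5253$ ($n = -5148 - 105 = -5253$)
$Z = 2250$ ($Z = -50 + 2300 = 2250$)
$\sqrt{Z + \frac{n}{z{\left(137,34 \right)}}} = \sqrt{2250 - \frac{5253}{137}} = \sqrt{\frac{302997}{137}} = \frac{\sqrt{41510589}}{137}$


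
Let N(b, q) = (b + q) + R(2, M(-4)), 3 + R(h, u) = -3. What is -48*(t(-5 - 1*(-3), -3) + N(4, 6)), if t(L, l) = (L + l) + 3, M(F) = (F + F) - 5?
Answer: -96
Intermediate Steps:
M(F) = -5 + 2*F (M(F) = 2*F - 5 = -5 + 2*F)
R(h, u) = -6 (R(h, u) = -3 - 3 = -6)
t(L, l) = 3 + L + l
N(b, q) = -6 + b + q (N(b, q) = (b + q) - 6 = -6 + b + q)
-48*(t(-5 - 1*(-3), -3) + N(4, 6)) = -48*((3 + (-5 - 1*(-3)) - 3) + (-6 + 4 + 6)) = -48*((3 + (-5 + 3) - 3) + 4) = -48*((3 - 2 - 3) + 4) = -48*(-2 + 4) = -48*2 = -96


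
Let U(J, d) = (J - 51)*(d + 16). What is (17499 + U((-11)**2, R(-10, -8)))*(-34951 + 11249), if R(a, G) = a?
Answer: -424716138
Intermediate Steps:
U(J, d) = (-51 + J)*(16 + d)
(17499 + U((-11)**2, R(-10, -8)))*(-34951 + 11249) = (17499 + (-816 - 51*(-10) + 16*(-11)**2 + (-11)**2*(-10)))*(-34951 + 11249) = (17499 + (-816 + 510 + 16*121 + 121*(-10)))*(-23702) = (17499 + (-816 + 510 + 1936 - 1210))*(-23702) = (17499 + 420)*(-23702) = 17919*(-23702) = -424716138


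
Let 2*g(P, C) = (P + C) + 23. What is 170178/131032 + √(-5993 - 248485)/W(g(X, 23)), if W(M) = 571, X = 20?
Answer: 85089/65516 + I*√254478/571 ≈ 1.2988 + 0.88346*I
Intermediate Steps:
g(P, C) = 23/2 + C/2 + P/2 (g(P, C) = ((P + C) + 23)/2 = ((C + P) + 23)/2 = (23 + C + P)/2 = 23/2 + C/2 + P/2)
170178/131032 + √(-5993 - 248485)/W(g(X, 23)) = 170178/131032 + √(-5993 - 248485)/571 = 170178*(1/131032) + √(-254478)*(1/571) = 85089/65516 + (I*√254478)*(1/571) = 85089/65516 + I*√254478/571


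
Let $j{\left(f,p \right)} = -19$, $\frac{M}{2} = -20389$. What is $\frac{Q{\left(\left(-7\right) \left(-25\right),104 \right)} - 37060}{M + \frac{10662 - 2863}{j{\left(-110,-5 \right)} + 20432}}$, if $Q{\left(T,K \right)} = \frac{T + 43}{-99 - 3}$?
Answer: $\frac{38584019797}{42452069265} \approx 0.90888$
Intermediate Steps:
$M = -40778$ ($M = 2 \left(-20389\right) = -40778$)
$Q{\left(T,K \right)} = - \frac{43}{102} - \frac{T}{102}$ ($Q{\left(T,K \right)} = \frac{43 + T}{-102} = \left(43 + T\right) \left(- \frac{1}{102}\right) = - \frac{43}{102} - \frac{T}{102}$)
$\frac{Q{\left(\left(-7\right) \left(-25\right),104 \right)} - 37060}{M + \frac{10662 - 2863}{j{\left(-110,-5 \right)} + 20432}} = \frac{\left(- \frac{43}{102} - \frac{\left(-7\right) \left(-25\right)}{102}\right) - 37060}{-40778 + \frac{10662 - 2863}{-19 + 20432}} = \frac{\left(- \frac{43}{102} - \frac{175}{102}\right) - 37060}{-40778 + \frac{7799}{20413}} = \frac{\left(- \frac{43}{102} - \frac{175}{102}\right) - 37060}{-40778 + 7799 \cdot \frac{1}{20413}} = \frac{- \frac{109}{51} - 37060}{-40778 + \frac{7799}{20413}} = - \frac{1890169}{51 \left(- \frac{832393515}{20413}\right)} = \left(- \frac{1890169}{51}\right) \left(- \frac{20413}{832393515}\right) = \frac{38584019797}{42452069265}$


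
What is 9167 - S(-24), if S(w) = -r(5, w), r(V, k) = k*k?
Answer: 9743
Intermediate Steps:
r(V, k) = k²
S(w) = -w²
9167 - S(-24) = 9167 - (-1)*(-24)² = 9167 - (-1)*576 = 9167 - 1*(-576) = 9167 + 576 = 9743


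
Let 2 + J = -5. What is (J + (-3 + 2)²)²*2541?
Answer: 91476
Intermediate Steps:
J = -7 (J = -2 - 5 = -7)
(J + (-3 + 2)²)²*2541 = (-7 + (-3 + 2)²)²*2541 = (-7 + (-1)²)²*2541 = (-7 + 1)²*2541 = (-6)²*2541 = 36*2541 = 91476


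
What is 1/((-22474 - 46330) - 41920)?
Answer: -1/110724 ≈ -9.0315e-6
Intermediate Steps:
1/((-22474 - 46330) - 41920) = 1/(-68804 - 41920) = 1/(-110724) = -1/110724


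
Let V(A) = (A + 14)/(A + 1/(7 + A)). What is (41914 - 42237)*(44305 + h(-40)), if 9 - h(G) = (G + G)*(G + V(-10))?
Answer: -411364402/31 ≈ -1.3270e+7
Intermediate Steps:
V(A) = (14 + A)/(A + 1/(7 + A))
h(G) = 9 - 2*G*(-12/31 + G) (h(G) = 9 - (G + G)*(G + (98 + (-10)² + 21*(-10))/(1 + (-10)² + 7*(-10))) = 9 - 2*G*(G + (98 + 100 - 210)/(1 + 100 - 70)) = 9 - 2*G*(G - 12/31) = 9 - 2*G*(-12/31 + G))
(41914 - 42237)*(44305 + h(-40)) = (41914 - 42237)*(44305 + (9 - 2*(-40)² + (24/31)*(-40))) = -323*(44305 + (9 - 2*1600 - 960/31)) = -323*(44305 + (9 - 3200 - 960/31)) = -323*(44305 - 99881/31) = -323*1273574/31 = -411364402/31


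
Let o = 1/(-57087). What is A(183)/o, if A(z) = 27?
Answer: -1541349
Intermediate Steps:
o = -1/57087 ≈ -1.7517e-5
A(183)/o = 27/(-1/57087) = 27*(-57087) = -1541349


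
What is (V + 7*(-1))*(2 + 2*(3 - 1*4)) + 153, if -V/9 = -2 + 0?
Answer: 153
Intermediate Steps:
V = 18 (V = -9*(-2 + 0) = -9*(-2) = 18)
(V + 7*(-1))*(2 + 2*(3 - 1*4)) + 153 = (18 + 7*(-1))*(2 + 2*(3 - 1*4)) + 153 = (18 - 7)*(2 + 2*(3 - 4)) + 153 = 11*(2 + 2*(-1)) + 153 = 11*(2 - 2) + 153 = 11*0 + 153 = 0 + 153 = 153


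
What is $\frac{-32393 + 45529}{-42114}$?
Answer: $- \frac{6568}{21057} \approx -0.31192$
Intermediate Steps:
$\frac{-32393 + 45529}{-42114} = 13136 \left(- \frac{1}{42114}\right) = - \frac{6568}{21057}$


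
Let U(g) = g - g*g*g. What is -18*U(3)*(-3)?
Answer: -1296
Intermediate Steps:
U(g) = g - g³ (U(g) = g - g²*g = g - g³)
-18*U(3)*(-3) = -18*(3 - 1*3³)*(-3) = -18*(3 - 1*27)*(-3) = -18*(3 - 27)*(-3) = -(-432)*(-3) = -18*72 = -1296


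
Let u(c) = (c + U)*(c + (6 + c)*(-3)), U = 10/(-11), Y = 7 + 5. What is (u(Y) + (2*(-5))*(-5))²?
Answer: 20921476/121 ≈ 1.7290e+5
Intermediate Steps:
Y = 12
U = -10/11 (U = 10*(-1/11) = -10/11 ≈ -0.90909)
u(c) = (-18 - 2*c)*(-10/11 + c) (u(c) = (c - 10/11)*(c + (6 + c)*(-3)) = (-10/11 + c)*(c + (-18 - 3*c)) = (-10/11 + c)*(-18 - 2*c) = (-18 - 2*c)*(-10/11 + c))
(u(Y) + (2*(-5))*(-5))² = ((180/11 - 2*12² - 178/11*12) + (2*(-5))*(-5))² = ((180/11 - 2*144 - 2136/11) - 10*(-5))² = ((180/11 - 288 - 2136/11) + 50)² = (-5124/11 + 50)² = (-4574/11)² = 20921476/121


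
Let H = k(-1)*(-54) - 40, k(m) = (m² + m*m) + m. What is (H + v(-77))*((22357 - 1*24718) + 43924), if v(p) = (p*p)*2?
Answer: 488947132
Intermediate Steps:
k(m) = m + 2*m² (k(m) = (m² + m²) + m = 2*m² + m = m + 2*m²)
v(p) = 2*p² (v(p) = p²*2 = 2*p²)
H = -94 (H = -(1 + 2*(-1))*(-54) - 40 = -(1 - 2)*(-54) - 40 = -1*(-1)*(-54) - 40 = 1*(-54) - 40 = -54 - 40 = -94)
(H + v(-77))*((22357 - 1*24718) + 43924) = (-94 + 2*(-77)²)*((22357 - 1*24718) + 43924) = (-94 + 2*5929)*((22357 - 24718) + 43924) = (-94 + 11858)*(-2361 + 43924) = 11764*41563 = 488947132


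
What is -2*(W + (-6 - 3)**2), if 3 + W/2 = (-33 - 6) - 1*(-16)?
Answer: -58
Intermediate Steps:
W = -52 (W = -6 + 2*((-33 - 6) - 1*(-16)) = -6 + 2*(-39 + 16) = -6 + 2*(-23) = -6 - 46 = -52)
-2*(W + (-6 - 3)**2) = -2*(-52 + (-6 - 3)**2) = -2*(-52 + (-9)**2) = -2*(-52 + 81) = -2*29 = -58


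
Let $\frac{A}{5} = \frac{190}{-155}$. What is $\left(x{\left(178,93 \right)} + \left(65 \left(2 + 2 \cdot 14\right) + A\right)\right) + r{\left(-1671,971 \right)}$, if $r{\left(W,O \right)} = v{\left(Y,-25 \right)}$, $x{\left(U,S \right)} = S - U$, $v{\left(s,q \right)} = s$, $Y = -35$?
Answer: $\frac{56540}{31} \approx 1823.9$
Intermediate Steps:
$A = - \frac{190}{31}$ ($A = 5 \frac{190}{-155} = 5 \cdot 190 \left(- \frac{1}{155}\right) = 5 \left(- \frac{38}{31}\right) = - \frac{190}{31} \approx -6.129$)
$r{\left(W,O \right)} = -35$
$\left(x{\left(178,93 \right)} + \left(65 \left(2 + 2 \cdot 14\right) + A\right)\right) + r{\left(-1671,971 \right)} = \left(\left(93 - 178\right) - \left(\frac{190}{31} - 65 \left(2 + 2 \cdot 14\right)\right)\right) - 35 = \left(\left(93 - 178\right) - \left(\frac{190}{31} - 65 \left(2 + 28\right)\right)\right) - 35 = \left(-85 + \left(65 \cdot 30 - \frac{190}{31}\right)\right) - 35 = \left(-85 + \left(1950 - \frac{190}{31}\right)\right) - 35 = \left(-85 + \frac{60260}{31}\right) - 35 = \frac{57625}{31} - 35 = \frac{56540}{31}$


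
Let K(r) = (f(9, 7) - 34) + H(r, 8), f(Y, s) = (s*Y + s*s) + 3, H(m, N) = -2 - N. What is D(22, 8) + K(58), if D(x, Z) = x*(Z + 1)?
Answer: 269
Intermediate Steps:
f(Y, s) = 3 + s**2 + Y*s (f(Y, s) = (Y*s + s**2) + 3 = (s**2 + Y*s) + 3 = 3 + s**2 + Y*s)
D(x, Z) = x*(1 + Z)
K(r) = 71 (K(r) = ((3 + 7**2 + 9*7) - 34) + (-2 - 1*8) = ((3 + 49 + 63) - 34) + (-2 - 8) = (115 - 34) - 10 = 81 - 10 = 71)
D(22, 8) + K(58) = 22*(1 + 8) + 71 = 22*9 + 71 = 198 + 71 = 269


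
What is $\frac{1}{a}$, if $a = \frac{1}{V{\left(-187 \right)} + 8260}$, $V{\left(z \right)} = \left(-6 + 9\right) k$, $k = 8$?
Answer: $8284$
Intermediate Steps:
$V{\left(z \right)} = 24$ ($V{\left(z \right)} = \left(-6 + 9\right) 8 = 3 \cdot 8 = 24$)
$a = \frac{1}{8284}$ ($a = \frac{1}{24 + 8260} = \frac{1}{8284} \approx 0.00012071$)
$\frac{1}{a} = \frac{1}{\frac{1}{8284}} = 8284$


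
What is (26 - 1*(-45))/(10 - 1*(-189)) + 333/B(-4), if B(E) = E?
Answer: -65983/796 ≈ -82.893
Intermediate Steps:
(26 - 1*(-45))/(10 - 1*(-189)) + 333/B(-4) = (26 - 1*(-45))/(10 - 1*(-189)) + 333/(-4) = (26 + 45)/(10 + 189) + 333*(-1/4) = 71/199 - 333/4 = -65983/796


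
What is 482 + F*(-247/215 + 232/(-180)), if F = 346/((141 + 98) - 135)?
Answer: 47682799/100620 ≈ 473.89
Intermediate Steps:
F = 173/52 (F = 346/(239 - 135) = 346/104 = 346*(1/104) = 173/52 ≈ 3.3269)
482 + F*(-247/215 + 232/(-180)) = 482 + 173*(-247/215 + 232/(-180))/52 = 482 + 173*(-247*1/215 + 232*(-1/180))/52 = 482 + 173*(-247/215 - 58/45)/52 = 482 + (173/52)*(-4717/1935) = 482 - 816041/100620 = 47682799/100620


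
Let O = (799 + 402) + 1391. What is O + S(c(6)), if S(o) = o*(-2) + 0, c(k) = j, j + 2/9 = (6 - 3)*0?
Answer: 23332/9 ≈ 2592.4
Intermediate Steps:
j = -2/9 (j = -2/9 + (6 - 3)*0 = -2/9 + 3*0 = -2/9 + 0 = -2/9 ≈ -0.22222)
c(k) = -2/9
O = 2592 (O = 1201 + 1391 = 2592)
S(o) = -2*o (S(o) = -2*o + 0 = -2*o)
O + S(c(6)) = 2592 - 2*(-2/9) = 2592 + 4/9 = 23332/9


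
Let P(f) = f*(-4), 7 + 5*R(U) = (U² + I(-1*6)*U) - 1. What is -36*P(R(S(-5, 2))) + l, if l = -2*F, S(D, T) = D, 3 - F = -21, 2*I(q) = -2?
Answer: 2928/5 ≈ 585.60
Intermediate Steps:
I(q) = -1 (I(q) = (½)*(-2) = -1)
F = 24 (F = 3 - 1*(-21) = 3 + 21 = 24)
R(U) = -8/5 - U/5 + U²/5 (R(U) = -7/5 + ((U² - U) - 1)/5 = -7/5 + (-1 + U² - U)/5 = -7/5 + (-⅕ - U/5 + U²/5) = -8/5 - U/5 + U²/5)
P(f) = -4*f
l = -48 (l = -2*24 = -48)
-36*P(R(S(-5, 2))) + l = -(-144)*(-8/5 - ⅕*(-5) + (⅕)*(-5)²) - 48 = -(-144)*(-8/5 + 1 + (⅕)*25) - 48 = -(-144)*(-8/5 + 1 + 5) - 48 = -(-144)*22/5 - 48 = -36*(-88/5) - 48 = 3168/5 - 48 = 2928/5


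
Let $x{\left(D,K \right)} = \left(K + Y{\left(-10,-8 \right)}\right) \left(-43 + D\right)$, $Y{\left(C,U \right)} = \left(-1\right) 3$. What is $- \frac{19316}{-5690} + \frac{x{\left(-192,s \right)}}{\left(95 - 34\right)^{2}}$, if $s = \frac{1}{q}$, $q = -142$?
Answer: $\frac{88337621}{24643390} \approx 3.5846$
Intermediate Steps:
$Y{\left(C,U \right)} = -3$
$s = - \frac{1}{142}$ ($s = \frac{1}{-142} = - \frac{1}{142} \approx -0.0070423$)
$x{\left(D,K \right)} = \left(-43 + D\right) \left(-3 + K\right)$ ($x{\left(D,K \right)} = \left(K - 3\right) \left(-43 + D\right) = \left(-3 + K\right) \left(-43 + D\right) = \left(-43 + D\right) \left(-3 + K\right)$)
$- \frac{19316}{-5690} + \frac{x{\left(-192,s \right)}}{\left(95 - 34\right)^{2}} = - \frac{19316}{-5690} + \frac{129 - - \frac{43}{142} - -576 - - \frac{96}{71}}{\left(95 - 34\right)^{2}} = \left(-19316\right) \left(- \frac{1}{5690}\right) + \frac{129 + \frac{43}{142} + 576 + \frac{96}{71}}{61^{2}} = \frac{9658}{2845} + \frac{100345}{142 \cdot 3721} = \frac{9658}{2845} + \frac{100345}{142} \cdot \frac{1}{3721} = \frac{9658}{2845} + \frac{1645}{8662} = \frac{88337621}{24643390}$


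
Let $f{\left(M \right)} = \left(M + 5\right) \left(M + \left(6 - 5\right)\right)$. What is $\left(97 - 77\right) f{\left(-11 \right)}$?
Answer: $1200$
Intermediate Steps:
$f{\left(M \right)} = \left(1 + M\right) \left(5 + M\right)$ ($f{\left(M \right)} = \left(5 + M\right) \left(M + 1\right) = \left(5 + M\right) \left(1 + M\right) = \left(1 + M\right) \left(5 + M\right)$)
$\left(97 - 77\right) f{\left(-11 \right)} = \left(97 - 77\right) \left(5 + \left(-11\right)^{2} + 6 \left(-11\right)\right) = 20 \left(5 + 121 - 66\right) = 20 \cdot 60 = 1200$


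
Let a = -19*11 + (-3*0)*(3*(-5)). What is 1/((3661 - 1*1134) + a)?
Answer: 1/2318 ≈ 0.00043141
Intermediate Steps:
a = -209 (a = -209 + 0*(-15) = -209 + 0 = -209)
1/((3661 - 1*1134) + a) = 1/((3661 - 1*1134) - 209) = 1/((3661 - 1134) - 209) = 1/(2527 - 209) = 1/2318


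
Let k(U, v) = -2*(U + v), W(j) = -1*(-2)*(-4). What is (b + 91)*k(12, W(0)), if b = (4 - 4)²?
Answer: -728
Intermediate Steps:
b = 0 (b = 0² = 0)
W(j) = -8 (W(j) = 2*(-4) = -8)
k(U, v) = -2*U - 2*v
(b + 91)*k(12, W(0)) = (0 + 91)*(-2*12 - 2*(-8)) = 91*(-24 + 16) = 91*(-8) = -728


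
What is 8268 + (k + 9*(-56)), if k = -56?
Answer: 7708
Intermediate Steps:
8268 + (k + 9*(-56)) = 8268 + (-56 + 9*(-56)) = 8268 + (-56 - 504) = 8268 - 560 = 7708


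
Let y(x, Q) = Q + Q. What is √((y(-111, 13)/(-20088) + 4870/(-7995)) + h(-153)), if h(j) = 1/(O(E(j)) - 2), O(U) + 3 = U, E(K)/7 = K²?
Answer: I*√362431638347023917841/24366831606 ≈ 0.78129*I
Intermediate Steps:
E(K) = 7*K²
O(U) = -3 + U
y(x, Q) = 2*Q
h(j) = 1/(-5 + 7*j²) (h(j) = 1/((-3 + 7*j²) - 2) = 1/(-5 + 7*j²))
√((y(-111, 13)/(-20088) + 4870/(-7995)) + h(-153)) = √(((2*13)/(-20088) + 4870/(-7995)) + 1/(-5 + 7*(-153)²)) = √((26*(-1/20088) + 4870*(-1/7995)) + 1/(-5 + 7*23409)) = √((-13/10044 - 974/1599) + 1/(-5 + 163863)) = √(-3267881/5353452 + 1/163858) = √(-267731545723/438602968908) = I*√362431638347023917841/24366831606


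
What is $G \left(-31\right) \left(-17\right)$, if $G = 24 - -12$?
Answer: $18972$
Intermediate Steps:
$G = 36$ ($G = 24 + 12 = 36$)
$G \left(-31\right) \left(-17\right) = 36 \left(-31\right) \left(-17\right) = \left(-1116\right) \left(-17\right) = 18972$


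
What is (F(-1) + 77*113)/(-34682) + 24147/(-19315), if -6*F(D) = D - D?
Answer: -1005526069/669882830 ≈ -1.5010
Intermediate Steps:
F(D) = 0 (F(D) = -(D - D)/6 = -1/6*0 = 0)
(F(-1) + 77*113)/(-34682) + 24147/(-19315) = (0 + 77*113)/(-34682) + 24147/(-19315) = (0 + 8701)*(-1/34682) + 24147*(-1/19315) = 8701*(-1/34682) - 24147/19315 = -8701/34682 - 24147/19315 = -1005526069/669882830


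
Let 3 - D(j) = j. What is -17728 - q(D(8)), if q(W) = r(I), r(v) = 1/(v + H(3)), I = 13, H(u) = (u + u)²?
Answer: -868673/49 ≈ -17728.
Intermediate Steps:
D(j) = 3 - j
H(u) = 4*u² (H(u) = (2*u)² = 4*u²)
r(v) = 1/(36 + v) (r(v) = 1/(v + 4*3²) = 1/(v + 4*9) = 1/(v + 36) = 1/(36 + v))
q(W) = 1/49 (q(W) = 1/(36 + 13) = 1/49)
-17728 - q(D(8)) = -17728 - 1*1/49 = -17728 - 1/49 = -868673/49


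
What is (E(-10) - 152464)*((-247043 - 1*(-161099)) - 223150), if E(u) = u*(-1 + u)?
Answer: 47091707276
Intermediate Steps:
(E(-10) - 152464)*((-247043 - 1*(-161099)) - 223150) = (-10*(-1 - 10) - 152464)*((-247043 - 1*(-161099)) - 223150) = (-10*(-11) - 152464)*((-247043 + 161099) - 223150) = (110 - 152464)*(-85944 - 223150) = -152354*(-309094) = 47091707276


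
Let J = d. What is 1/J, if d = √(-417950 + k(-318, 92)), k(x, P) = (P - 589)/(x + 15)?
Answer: -I*√38371420959/126638353 ≈ -0.0015468*I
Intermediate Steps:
k(x, P) = (-589 + P)/(15 + x)
d = I*√38371420959/303 (d = √(-417950 + (-589 + 92)/(15 - 318)) = √(-417950 - 497/(-303)) = √(-417950 - 1/303*(-497)) = √(-417950 + 497/303) = √(-126638353/303) = I*√38371420959/303 ≈ 646.49*I)
J = I*√38371420959/303 ≈ 646.49*I
1/J = 1/(I*√38371420959/303) = -I*√38371420959/126638353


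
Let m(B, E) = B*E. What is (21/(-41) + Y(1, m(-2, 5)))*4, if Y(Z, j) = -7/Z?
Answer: -1232/41 ≈ -30.049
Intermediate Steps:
(21/(-41) + Y(1, m(-2, 5)))*4 = (21/(-41) - 7/1)*4 = (21*(-1/41) - 7*1)*4 = (-21/41 - 7)*4 = -308/41*4 = -1232/41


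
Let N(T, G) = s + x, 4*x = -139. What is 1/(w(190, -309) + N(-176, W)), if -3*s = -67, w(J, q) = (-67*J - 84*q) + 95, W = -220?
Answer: 12/159703 ≈ 7.5139e-5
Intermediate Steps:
w(J, q) = 95 - 84*q - 67*J (w(J, q) = (-84*q - 67*J) + 95 = 95 - 84*q - 67*J)
s = 67/3 (s = -1/3*(-67) = 67/3 ≈ 22.333)
x = -139/4 (x = (1/4)*(-139) = -139/4 ≈ -34.750)
N(T, G) = -149/12 (N(T, G) = 67/3 - 139/4 = -149/12)
1/(w(190, -309) + N(-176, W)) = 1/((95 - 84*(-309) - 67*190) - 149/12) = 1/((95 + 25956 - 12730) - 149/12) = 1/(13321 - 149/12) = 1/(159703/12) = 12/159703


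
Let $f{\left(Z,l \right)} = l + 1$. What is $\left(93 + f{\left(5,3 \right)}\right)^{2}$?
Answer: $9409$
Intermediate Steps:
$f{\left(Z,l \right)} = 1 + l$
$\left(93 + f{\left(5,3 \right)}\right)^{2} = \left(93 + \left(1 + 3\right)\right)^{2} = \left(93 + 4\right)^{2} = 97^{2} = 9409$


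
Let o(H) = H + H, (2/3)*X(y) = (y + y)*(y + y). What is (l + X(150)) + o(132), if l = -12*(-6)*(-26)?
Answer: 133392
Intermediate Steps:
l = -1872 (l = 72*(-26) = -1872)
X(y) = 6*y² (X(y) = 3*((y + y)*(y + y))/2 = 3*((2*y)*(2*y))/2 = 3*(4*y²)/2 = 6*y²)
o(H) = 2*H
(l + X(150)) + o(132) = (-1872 + 6*150²) + 2*132 = (-1872 + 6*22500) + 264 = (-1872 + 135000) + 264 = 133128 + 264 = 133392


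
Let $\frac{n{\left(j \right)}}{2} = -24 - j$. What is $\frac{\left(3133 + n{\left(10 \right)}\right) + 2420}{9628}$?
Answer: $\frac{5485}{9628} \approx 0.56969$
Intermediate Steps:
$n{\left(j \right)} = -48 - 2 j$ ($n{\left(j \right)} = 2 \left(-24 - j\right) = -48 - 2 j$)
$\frac{\left(3133 + n{\left(10 \right)}\right) + 2420}{9628} = \frac{\left(3133 - 68\right) + 2420}{9628} = \left(\left(3133 - 68\right) + 2420\right) \frac{1}{9628} = \left(3065 + 2420\right) \frac{1}{9628} = 5485 \cdot \frac{1}{9628} = \frac{5485}{9628}$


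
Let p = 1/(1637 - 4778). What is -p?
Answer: 1/3141 ≈ 0.00031837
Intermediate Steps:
p = -1/3141 (p = 1/(-3141) = -1/3141 ≈ -0.00031837)
-p = -1*(-1/3141) = 1/3141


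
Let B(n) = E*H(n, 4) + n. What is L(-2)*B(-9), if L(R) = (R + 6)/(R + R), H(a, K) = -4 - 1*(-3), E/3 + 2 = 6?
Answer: 21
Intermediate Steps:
E = 12 (E = -6 + 3*6 = -6 + 18 = 12)
H(a, K) = -1 (H(a, K) = -4 + 3 = -1)
L(R) = (6 + R)/(2*R) (L(R) = (6 + R)/((2*R)) = (6 + R)*(1/(2*R)) = (6 + R)/(2*R))
B(n) = -12 + n (B(n) = 12*(-1) + n = -12 + n)
L(-2)*B(-9) = ((1/2)*(6 - 2)/(-2))*(-12 - 9) = ((1/2)*(-1/2)*4)*(-21) = -1*(-21) = 21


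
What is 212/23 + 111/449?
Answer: 97741/10327 ≈ 9.4646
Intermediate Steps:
212/23 + 111/449 = 97741/10327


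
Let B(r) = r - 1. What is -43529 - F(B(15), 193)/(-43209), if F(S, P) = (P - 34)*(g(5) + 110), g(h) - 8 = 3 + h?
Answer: -208980503/4801 ≈ -43529.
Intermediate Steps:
g(h) = 11 + h (g(h) = 8 + (3 + h) = 11 + h)
B(r) = -1 + r
F(S, P) = -4284 + 126*P (F(S, P) = (P - 34)*((11 + 5) + 110) = (-34 + P)*(16 + 110) = (-34 + P)*126 = -4284 + 126*P)
-43529 - F(B(15), 193)/(-43209) = -43529 - (-4284 + 126*193)/(-43209) = -43529 - (-4284 + 24318)*(-1)/43209 = -43529 - 20034*(-1)/43209 = -43529 - 1*(-2226/4801) = -43529 + 2226/4801 = -208980503/4801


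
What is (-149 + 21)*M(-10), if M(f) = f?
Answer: 1280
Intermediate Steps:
(-149 + 21)*M(-10) = (-149 + 21)*(-10) = -128*(-10) = 1280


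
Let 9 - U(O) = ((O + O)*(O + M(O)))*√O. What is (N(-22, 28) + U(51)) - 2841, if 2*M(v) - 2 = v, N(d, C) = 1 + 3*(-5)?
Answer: -2846 - 7905*√51 ≈ -59299.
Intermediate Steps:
N(d, C) = -14 (N(d, C) = 1 - 15 = -14)
M(v) = 1 + v/2
U(O) = 9 - 2*O^(3/2)*(1 + 3*O/2) (U(O) = 9 - (O + O)*(O + (1 + O/2))*√O = 9 - (2*O)*(1 + 3*O/2)*√O = 9 - 2*O*(1 + 3*O/2)*√O = 9 - 2*O^(3/2)*(1 + 3*O/2))
(N(-22, 28) + U(51)) - 2841 = (-14 + (9 - 7803*√51 - 102*√51)) - 2841 = (-14 + (9 - 7905*√51)) - 2841 = (-5 - 7905*√51) - 2841 = -2846 - 7905*√51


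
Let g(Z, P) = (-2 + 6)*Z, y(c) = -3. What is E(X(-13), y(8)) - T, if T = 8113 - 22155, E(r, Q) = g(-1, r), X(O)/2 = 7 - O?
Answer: 14038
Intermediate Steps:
g(Z, P) = 4*Z
X(O) = 14 - 2*O (X(O) = 2*(7 - O) = 14 - 2*O)
E(r, Q) = -4 (E(r, Q) = 4*(-1) = -4)
T = -14042
E(X(-13), y(8)) - T = -4 - 1*(-14042) = -4 + 14042 = 14038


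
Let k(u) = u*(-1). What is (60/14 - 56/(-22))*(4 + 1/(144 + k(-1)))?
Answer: 43658/1595 ≈ 27.372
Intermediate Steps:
k(u) = -u
(60/14 - 56/(-22))*(4 + 1/(144 + k(-1))) = (60/14 - 56/(-22))*(4 + 1/(144 - 1*(-1))) = (60*(1/14) - 56*(-1/22))*(4 + 1/(144 + 1)) = (30/7 + 28/11)*(4 + 1/145) = 526*(4 + 1/145)/77 = (526/77)*(581/145) = 43658/1595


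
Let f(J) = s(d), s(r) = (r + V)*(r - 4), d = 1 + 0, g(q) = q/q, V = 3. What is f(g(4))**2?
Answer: 144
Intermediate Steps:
g(q) = 1
d = 1
s(r) = (-4 + r)*(3 + r) (s(r) = (r + 3)*(r - 4) = (3 + r)*(-4 + r) = (-4 + r)*(3 + r))
f(J) = -12 (f(J) = -12 + 1**2 - 1*1 = -12 + 1 - 1 = -12)
f(g(4))**2 = (-12)**2 = 144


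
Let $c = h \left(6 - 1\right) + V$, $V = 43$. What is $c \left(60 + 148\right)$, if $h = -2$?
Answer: $6864$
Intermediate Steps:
$c = 33$ ($c = - 2 \left(6 - 1\right) + 43 = \left(-2\right) 5 + 43 = -10 + 43 = 33$)
$c \left(60 + 148\right) = 33 \left(60 + 148\right) = 33 \cdot 208 = 6864$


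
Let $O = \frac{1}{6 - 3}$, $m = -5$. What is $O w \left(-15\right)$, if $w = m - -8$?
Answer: $-15$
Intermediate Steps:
$O = \frac{1}{3} \approx 0.33333$
$w = 3$ ($w = -5 - -8 = -5 + 8 = 3$)
$O w \left(-15\right) = \frac{1}{3} \cdot 3 \left(-15\right) = 1 \left(-15\right) = -15$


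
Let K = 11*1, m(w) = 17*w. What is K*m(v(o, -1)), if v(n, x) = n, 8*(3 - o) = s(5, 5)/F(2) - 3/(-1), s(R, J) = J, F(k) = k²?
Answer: 14773/32 ≈ 461.66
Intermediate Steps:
o = 79/32 (o = 3 - (5/(2²) - 3/(-1))/8 = 3 - (5/4 - 3*(-1))/8 = 3 - (5*(¼) + 3)/8 = 3 - (5/4 + 3)/8 = 3 - ⅛*17/4 = 3 - 17/32 = 79/32 ≈ 2.4688)
K = 11
K*m(v(o, -1)) = 11*(17*(79/32)) = 11*(1343/32) = 14773/32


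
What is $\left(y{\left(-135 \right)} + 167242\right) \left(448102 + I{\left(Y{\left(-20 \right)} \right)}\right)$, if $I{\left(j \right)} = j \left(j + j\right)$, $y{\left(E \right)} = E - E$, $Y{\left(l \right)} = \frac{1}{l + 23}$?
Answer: $\frac{674473606640}{9} \approx 7.4941 \cdot 10^{10}$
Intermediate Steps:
$Y{\left(l \right)} = \frac{1}{23 + l}$
$y{\left(E \right)} = 0$
$I{\left(j \right)} = 2 j^{2}$ ($I{\left(j \right)} = j 2 j = 2 j^{2}$)
$\left(y{\left(-135 \right)} + 167242\right) \left(448102 + I{\left(Y{\left(-20 \right)} \right)}\right) = \left(0 + 167242\right) \left(448102 + 2 \left(\frac{1}{23 - 20}\right)^{2}\right) = 167242 \left(448102 + 2 \left(\frac{1}{3}\right)^{2}\right) = 167242 \left(448102 + \frac{2}{9}\right) = 167242 \cdot \frac{4032920}{9} = \frac{674473606640}{9}$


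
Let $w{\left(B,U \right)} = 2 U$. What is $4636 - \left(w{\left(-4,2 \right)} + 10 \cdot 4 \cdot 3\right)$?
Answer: $4512$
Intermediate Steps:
$4636 - \left(w{\left(-4,2 \right)} + 10 \cdot 4 \cdot 3\right) = 4636 - \left(2 \cdot 2 + 10 \cdot 4 \cdot 3\right) = 4636 - \left(4 + 40 \cdot 3\right) = 4636 - \left(4 + 120\right) = 4636 - 124 = 4512$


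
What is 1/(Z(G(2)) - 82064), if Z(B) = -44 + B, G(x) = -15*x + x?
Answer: -1/82136 ≈ -1.2175e-5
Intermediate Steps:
G(x) = -14*x
1/(Z(G(2)) - 82064) = 1/((-44 - 14*2) - 82064) = 1/((-44 - 28) - 82064) = 1/(-72 - 82064) = 1/(-82136) = -1/82136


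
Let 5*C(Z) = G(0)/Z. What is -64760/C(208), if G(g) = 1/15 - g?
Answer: -1010256000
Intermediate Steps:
G(g) = 1/15 - g
C(Z) = 1/(75*Z) (C(Z) = ((1/15 - 1*0)/Z)/5 = ((1/15 + 0)/Z)/5 = (1/(15*Z))/5 = 1/(75*Z))
-64760/C(208) = -64760/((1/75)/208) = -64760/((1/75)*(1/208)) = -64760/1/15600 = -64760*15600 = -1010256000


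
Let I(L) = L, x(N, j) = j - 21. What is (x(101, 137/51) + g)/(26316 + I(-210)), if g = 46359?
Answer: 2363375/1331406 ≈ 1.7751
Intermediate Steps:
x(N, j) = -21 + j
(x(101, 137/51) + g)/(26316 + I(-210)) = ((-21 + 137/51) + 46359)/(26316 - 210) = ((-21 + 137*(1/51)) + 46359)/26106 = ((-21 + 137/51) + 46359)*(1/26106) = (-934/51 + 46359)*(1/26106) = (2363375/51)*(1/26106) = 2363375/1331406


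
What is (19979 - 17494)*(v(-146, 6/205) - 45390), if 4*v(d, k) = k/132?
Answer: -406961292703/3608 ≈ -1.1279e+8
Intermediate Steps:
v(d, k) = k/528 (v(d, k) = (k/132)/4 = k/528)
(19979 - 17494)*(v(-146, 6/205) - 45390) = (19979 - 17494)*((6/205)/528 - 45390) = 2485*((6*(1/205))/528 - 45390) = 2485*((1/528)*(6/205) - 45390) = 2485*(1/18040 - 45390) = 2485*(-818835599/18040) = -406961292703/3608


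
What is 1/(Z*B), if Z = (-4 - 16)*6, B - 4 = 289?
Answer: -1/35160 ≈ -2.8441e-5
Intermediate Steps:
B = 293 (B = 4 + 289 = 293)
Z = -120 (Z = -20*6 = -120)
1/(Z*B) = 1/(-120*293) = 1/(-35160) = -1/35160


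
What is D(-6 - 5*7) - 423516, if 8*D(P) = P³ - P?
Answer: -432126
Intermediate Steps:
D(P) = -P/8 + P³/8 (D(P) = (P³ - P)/8 = -P/8 + P³/8)
D(-6 - 5*7) - 423516 = (-6 - 5*7)*(-1 + (-6 - 5*7)²)/8 - 423516 = (-6 - 35)*(-1 + (-6 - 35)²)/8 - 423516 = (⅛)*(-41)*(-1 + (-41)²) - 423516 = (⅛)*(-41)*(-1 + 1681) - 423516 = (⅛)*(-41)*1680 - 423516 = -8610 - 423516 = -432126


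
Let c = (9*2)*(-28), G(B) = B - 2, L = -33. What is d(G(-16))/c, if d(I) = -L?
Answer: -11/168 ≈ -0.065476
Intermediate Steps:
G(B) = -2 + B
d(I) = 33 (d(I) = -1*(-33) = 33)
c = -504 (c = 18*(-28) = -504)
d(G(-16))/c = 33/(-504) = 33*(-1/504) = -11/168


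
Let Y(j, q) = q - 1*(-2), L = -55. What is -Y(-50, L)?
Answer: 53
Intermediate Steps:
Y(j, q) = 2 + q (Y(j, q) = q + 2 = 2 + q)
-Y(-50, L) = -(2 - 55) = -1*(-53) = 53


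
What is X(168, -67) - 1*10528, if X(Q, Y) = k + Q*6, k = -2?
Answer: -9522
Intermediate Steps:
X(Q, Y) = -2 + 6*Q (X(Q, Y) = -2 + Q*6 = -2 + 6*Q)
X(168, -67) - 1*10528 = (-2 + 6*168) - 1*10528 = (-2 + 1008) - 10528 = 1006 - 10528 = -9522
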